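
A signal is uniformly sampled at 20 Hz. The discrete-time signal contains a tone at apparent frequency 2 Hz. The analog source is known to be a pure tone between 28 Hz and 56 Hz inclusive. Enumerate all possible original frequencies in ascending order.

38 Hz, 42 Hz

Frequencies that alias to 2 Hz are k·fs ± 2 Hz for integer k ≥ 0.
k=0: 2 Hz.
k=1: 18 Hz, 22 Hz.
k=2: 38 Hz, 42 Hz.
k=3: 58 Hz, 62 Hz.
Within [28 Hz, 56 Hz]: 38 Hz, 42 Hz.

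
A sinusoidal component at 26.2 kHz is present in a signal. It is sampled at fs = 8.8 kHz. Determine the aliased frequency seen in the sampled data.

0.2 kHz

26.2 kHz mod fs = 8.6 kHz.
8.6 kHz > fs/2 = 4.4 kHz, folds to fs − 8.6 kHz = 0.2 kHz.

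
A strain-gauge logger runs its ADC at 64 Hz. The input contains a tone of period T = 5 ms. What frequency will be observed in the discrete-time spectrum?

8 Hz

T = 5 ms → f = 1/T = 200 Hz.
200 Hz mod fs = 8 Hz.
8 Hz ≤ fs/2 = 32 Hz, appears at 8 Hz.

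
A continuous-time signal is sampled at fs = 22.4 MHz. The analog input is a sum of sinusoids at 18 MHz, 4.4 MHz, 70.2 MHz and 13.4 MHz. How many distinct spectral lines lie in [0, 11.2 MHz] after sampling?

fs/2 = 11.2 MHz.
18 MHz > fs/2 = 11.2 MHz, folds to fs − 18 MHz = 4.4 MHz.
4.4 MHz ≤ fs/2 = 11.2 MHz, passes unchanged.
70.2 MHz mod fs = 3 MHz.
3 MHz ≤ fs/2 = 11.2 MHz, appears at 3 MHz.
13.4 MHz > fs/2 = 11.2 MHz, folds to fs − 13.4 MHz = 9 MHz.
Distinct values: {3 MHz, 4.4 MHz, 9 MHz} → 3.

3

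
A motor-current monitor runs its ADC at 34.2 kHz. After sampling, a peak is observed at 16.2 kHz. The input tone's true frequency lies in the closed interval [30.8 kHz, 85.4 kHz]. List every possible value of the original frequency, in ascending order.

50.4 kHz, 52.2 kHz, 84.6 kHz

Frequencies that alias to 16.2 kHz are k·fs ± 16.2 kHz for integer k ≥ 0.
k=0: 16.2 kHz.
k=1: 18 kHz, 50.4 kHz.
k=2: 52.2 kHz, 84.6 kHz.
k=3: 86.4 kHz, 118.8 kHz.
Within [30.8 kHz, 85.4 kHz]: 50.4 kHz, 52.2 kHz, 84.6 kHz.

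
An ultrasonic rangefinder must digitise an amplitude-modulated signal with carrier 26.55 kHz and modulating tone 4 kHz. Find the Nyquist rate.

AM sidebands sit at fc ± fm = 22.55 kHz and 30.55 kHz.
Highest-frequency component: 30.55 kHz.
Nyquist rate = 2 × 30.55 kHz = 61.1 kHz.

61.1 kHz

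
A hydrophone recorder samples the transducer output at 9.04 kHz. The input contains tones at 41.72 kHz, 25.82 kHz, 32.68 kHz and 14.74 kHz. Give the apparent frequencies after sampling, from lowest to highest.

fs/2 = 4.52 kHz.
41.72 kHz mod fs = 5.56 kHz.
5.56 kHz > fs/2 = 4.52 kHz, folds to fs − 5.56 kHz = 3.48 kHz.
25.82 kHz mod fs = 7.74 kHz.
7.74 kHz > fs/2 = 4.52 kHz, folds to fs − 7.74 kHz = 1.3 kHz.
32.68 kHz mod fs = 5.56 kHz.
5.56 kHz > fs/2 = 4.52 kHz, folds to fs − 5.56 kHz = 3.48 kHz.
14.74 kHz mod fs = 5.7 kHz.
5.7 kHz > fs/2 = 4.52 kHz, folds to fs − 5.7 kHz = 3.34 kHz.
Distinct values: {1.3 kHz, 3.34 kHz, 3.48 kHz}.

1.3 kHz, 3.34 kHz, 3.48 kHz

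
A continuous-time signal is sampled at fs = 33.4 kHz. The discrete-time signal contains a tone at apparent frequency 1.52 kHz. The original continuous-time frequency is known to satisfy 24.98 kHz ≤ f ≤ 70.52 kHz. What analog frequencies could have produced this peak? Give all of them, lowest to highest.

Frequencies that alias to 1.52 kHz are k·fs ± 1.52 kHz for integer k ≥ 0.
k=0: 1.52 kHz.
k=1: 31.88 kHz, 34.92 kHz.
k=2: 65.28 kHz, 68.32 kHz.
k=3: 98.68 kHz, 101.72 kHz.
Within [24.98 kHz, 70.52 kHz]: 31.88 kHz, 34.92 kHz, 65.28 kHz, 68.32 kHz.

31.88 kHz, 34.92 kHz, 65.28 kHz, 68.32 kHz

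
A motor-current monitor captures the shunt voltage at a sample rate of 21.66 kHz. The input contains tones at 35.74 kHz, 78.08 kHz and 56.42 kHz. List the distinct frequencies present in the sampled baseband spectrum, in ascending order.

7.58 kHz, 8.56 kHz

fs/2 = 10.83 kHz.
35.74 kHz mod fs = 14.08 kHz.
14.08 kHz > fs/2 = 10.83 kHz, folds to fs − 14.08 kHz = 7.58 kHz.
78.08 kHz mod fs = 13.1 kHz.
13.1 kHz > fs/2 = 10.83 kHz, folds to fs − 13.1 kHz = 8.56 kHz.
56.42 kHz mod fs = 13.1 kHz.
13.1 kHz > fs/2 = 10.83 kHz, folds to fs − 13.1 kHz = 8.56 kHz.
Distinct values: {7.58 kHz, 8.56 kHz}.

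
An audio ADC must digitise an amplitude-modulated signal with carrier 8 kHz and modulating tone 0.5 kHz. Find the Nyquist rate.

AM sidebands sit at fc ± fm = 7.5 kHz and 8.5 kHz.
Highest-frequency component: 8.5 kHz.
Nyquist rate = 2 × 8.5 kHz = 17 kHz.

17 kHz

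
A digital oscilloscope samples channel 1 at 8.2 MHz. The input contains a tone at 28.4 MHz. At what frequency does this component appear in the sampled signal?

3.8 MHz

28.4 MHz mod fs = 3.8 MHz.
3.8 MHz ≤ fs/2 = 4.1 MHz, appears at 3.8 MHz.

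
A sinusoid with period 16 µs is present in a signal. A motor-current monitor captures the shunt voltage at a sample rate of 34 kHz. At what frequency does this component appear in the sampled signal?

5.5 kHz

T = 16 µs → f = 1/T = 62.5 kHz.
62.5 kHz mod fs = 28.5 kHz.
28.5 kHz > fs/2 = 17 kHz, folds to fs − 28.5 kHz = 5.5 kHz.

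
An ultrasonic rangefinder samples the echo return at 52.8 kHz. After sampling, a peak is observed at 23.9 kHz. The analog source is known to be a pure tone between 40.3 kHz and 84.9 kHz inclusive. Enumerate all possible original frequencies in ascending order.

Frequencies that alias to 23.9 kHz are k·fs ± 23.9 kHz for integer k ≥ 0.
k=0: 23.9 kHz.
k=1: 28.9 kHz, 76.7 kHz.
k=2: 81.7 kHz, 129.5 kHz.
k=3: 134.5 kHz, 182.3 kHz.
Within [40.3 kHz, 84.9 kHz]: 76.7 kHz, 81.7 kHz.

76.7 kHz, 81.7 kHz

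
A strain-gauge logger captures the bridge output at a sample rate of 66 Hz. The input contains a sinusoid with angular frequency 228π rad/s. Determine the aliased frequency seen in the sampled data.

18 Hz

ω = 228π rad/s → f = ω/(2π) = 114 Hz.
114 Hz mod fs = 48 Hz.
48 Hz > fs/2 = 33 Hz, folds to fs − 48 Hz = 18 Hz.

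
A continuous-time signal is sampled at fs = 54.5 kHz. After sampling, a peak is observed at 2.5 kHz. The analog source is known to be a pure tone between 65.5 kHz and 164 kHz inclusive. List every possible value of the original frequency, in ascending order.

106.5 kHz, 111.5 kHz, 161 kHz

Frequencies that alias to 2.5 kHz are k·fs ± 2.5 kHz for integer k ≥ 0.
k=0: 2.5 kHz.
k=1: 52 kHz, 57 kHz.
k=2: 106.5 kHz, 111.5 kHz.
k=3: 161 kHz, 166 kHz.
k=4: 215.5 kHz, 220.5 kHz.
Within [65.5 kHz, 164 kHz]: 106.5 kHz, 111.5 kHz, 161 kHz.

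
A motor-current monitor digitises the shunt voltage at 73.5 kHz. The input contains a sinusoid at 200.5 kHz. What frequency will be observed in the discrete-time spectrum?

20 kHz

200.5 kHz mod fs = 53.5 kHz.
53.5 kHz > fs/2 = 36.75 kHz, folds to fs − 53.5 kHz = 20 kHz.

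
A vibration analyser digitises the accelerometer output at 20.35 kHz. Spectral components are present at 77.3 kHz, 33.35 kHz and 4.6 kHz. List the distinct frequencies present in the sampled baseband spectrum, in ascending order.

fs/2 = 10.175 kHz.
77.3 kHz mod fs = 16.25 kHz.
16.25 kHz > fs/2 = 10.175 kHz, folds to fs − 16.25 kHz = 4.1 kHz.
33.35 kHz mod fs = 13 kHz.
13 kHz > fs/2 = 10.175 kHz, folds to fs − 13 kHz = 7.35 kHz.
4.6 kHz ≤ fs/2 = 10.175 kHz, passes unchanged.
Distinct values: {4.1 kHz, 4.6 kHz, 7.35 kHz}.

4.1 kHz, 4.6 kHz, 7.35 kHz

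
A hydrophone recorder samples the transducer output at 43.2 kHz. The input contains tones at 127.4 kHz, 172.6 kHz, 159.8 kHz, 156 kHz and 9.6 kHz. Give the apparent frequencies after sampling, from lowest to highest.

fs/2 = 21.6 kHz.
127.4 kHz mod fs = 41 kHz.
41 kHz > fs/2 = 21.6 kHz, folds to fs − 41 kHz = 2.2 kHz.
172.6 kHz mod fs = 43 kHz.
43 kHz > fs/2 = 21.6 kHz, folds to fs − 43 kHz = 0.2 kHz.
159.8 kHz mod fs = 30.2 kHz.
30.2 kHz > fs/2 = 21.6 kHz, folds to fs − 30.2 kHz = 13 kHz.
156 kHz mod fs = 26.4 kHz.
26.4 kHz > fs/2 = 21.6 kHz, folds to fs − 26.4 kHz = 16.8 kHz.
9.6 kHz ≤ fs/2 = 21.6 kHz, passes unchanged.
Distinct values: {0.2 kHz, 2.2 kHz, 9.6 kHz, 13 kHz, 16.8 kHz}.

0.2 kHz, 2.2 kHz, 9.6 kHz, 13 kHz, 16.8 kHz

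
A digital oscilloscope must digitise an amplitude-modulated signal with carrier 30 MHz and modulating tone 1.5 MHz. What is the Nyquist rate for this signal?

AM sidebands sit at fc ± fm = 28.5 MHz and 31.5 MHz.
Highest-frequency component: 31.5 MHz.
Nyquist rate = 2 × 31.5 MHz = 63 MHz.

63 MHz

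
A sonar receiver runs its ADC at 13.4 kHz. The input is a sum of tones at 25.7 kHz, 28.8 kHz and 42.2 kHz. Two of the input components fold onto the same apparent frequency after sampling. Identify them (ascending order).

fs/2 = 6.7 kHz.
25.7 kHz mod fs = 12.3 kHz.
12.3 kHz > fs/2 = 6.7 kHz, folds to fs − 12.3 kHz = 1.1 kHz.
28.8 kHz mod fs = 2 kHz.
2 kHz ≤ fs/2 = 6.7 kHz, appears at 2 kHz.
42.2 kHz mod fs = 2 kHz.
2 kHz ≤ fs/2 = 6.7 kHz, appears at 2 kHz.
28.8 kHz and 42.2 kHz both map to 2 kHz.

28.8 kHz, 42.2 kHz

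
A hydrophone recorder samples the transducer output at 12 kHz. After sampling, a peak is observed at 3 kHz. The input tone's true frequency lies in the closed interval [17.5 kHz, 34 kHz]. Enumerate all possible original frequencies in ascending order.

21 kHz, 27 kHz, 33 kHz

Frequencies that alias to 3 kHz are k·fs ± 3 kHz for integer k ≥ 0.
k=0: 3 kHz.
k=1: 9 kHz, 15 kHz.
k=2: 21 kHz, 27 kHz.
k=3: 33 kHz, 39 kHz.
k=4: 45 kHz, 51 kHz.
Within [17.5 kHz, 34 kHz]: 21 kHz, 27 kHz, 33 kHz.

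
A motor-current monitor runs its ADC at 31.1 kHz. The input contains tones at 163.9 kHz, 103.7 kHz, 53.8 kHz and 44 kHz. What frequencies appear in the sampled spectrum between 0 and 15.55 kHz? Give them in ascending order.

8.4 kHz, 10.4 kHz, 12.9 kHz

fs/2 = 15.55 kHz.
163.9 kHz mod fs = 8.4 kHz.
8.4 kHz ≤ fs/2 = 15.55 kHz, appears at 8.4 kHz.
103.7 kHz mod fs = 10.4 kHz.
10.4 kHz ≤ fs/2 = 15.55 kHz, appears at 10.4 kHz.
53.8 kHz mod fs = 22.7 kHz.
22.7 kHz > fs/2 = 15.55 kHz, folds to fs − 22.7 kHz = 8.4 kHz.
44 kHz mod fs = 12.9 kHz.
12.9 kHz ≤ fs/2 = 15.55 kHz, appears at 12.9 kHz.
Distinct values: {8.4 kHz, 10.4 kHz, 12.9 kHz}.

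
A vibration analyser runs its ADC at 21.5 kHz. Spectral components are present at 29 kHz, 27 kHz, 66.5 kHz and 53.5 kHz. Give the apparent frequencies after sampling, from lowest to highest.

fs/2 = 10.75 kHz.
29 kHz mod fs = 7.5 kHz.
7.5 kHz ≤ fs/2 = 10.75 kHz, appears at 7.5 kHz.
27 kHz mod fs = 5.5 kHz.
5.5 kHz ≤ fs/2 = 10.75 kHz, appears at 5.5 kHz.
66.5 kHz mod fs = 2 kHz.
2 kHz ≤ fs/2 = 10.75 kHz, appears at 2 kHz.
53.5 kHz mod fs = 10.5 kHz.
10.5 kHz ≤ fs/2 = 10.75 kHz, appears at 10.5 kHz.
Distinct values: {2 kHz, 5.5 kHz, 7.5 kHz, 10.5 kHz}.

2 kHz, 5.5 kHz, 7.5 kHz, 10.5 kHz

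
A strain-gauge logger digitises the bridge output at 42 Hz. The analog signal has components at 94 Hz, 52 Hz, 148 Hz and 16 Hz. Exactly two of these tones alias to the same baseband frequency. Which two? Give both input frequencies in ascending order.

52 Hz, 94 Hz

fs/2 = 21 Hz.
94 Hz mod fs = 10 Hz.
10 Hz ≤ fs/2 = 21 Hz, appears at 10 Hz.
52 Hz mod fs = 10 Hz.
10 Hz ≤ fs/2 = 21 Hz, appears at 10 Hz.
148 Hz mod fs = 22 Hz.
22 Hz > fs/2 = 21 Hz, folds to fs − 22 Hz = 20 Hz.
16 Hz ≤ fs/2 = 21 Hz, passes unchanged.
52 Hz and 94 Hz both map to 10 Hz.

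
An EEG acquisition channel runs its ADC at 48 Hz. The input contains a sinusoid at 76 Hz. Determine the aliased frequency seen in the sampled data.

20 Hz

76 Hz mod fs = 28 Hz.
28 Hz > fs/2 = 24 Hz, folds to fs − 28 Hz = 20 Hz.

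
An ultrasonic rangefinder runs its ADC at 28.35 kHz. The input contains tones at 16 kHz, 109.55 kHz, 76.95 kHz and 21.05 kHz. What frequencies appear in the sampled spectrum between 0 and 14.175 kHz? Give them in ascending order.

fs/2 = 14.175 kHz.
16 kHz > fs/2 = 14.175 kHz, folds to fs − 16 kHz = 12.35 kHz.
109.55 kHz mod fs = 24.5 kHz.
24.5 kHz > fs/2 = 14.175 kHz, folds to fs − 24.5 kHz = 3.85 kHz.
76.95 kHz mod fs = 20.25 kHz.
20.25 kHz > fs/2 = 14.175 kHz, folds to fs − 20.25 kHz = 8.1 kHz.
21.05 kHz > fs/2 = 14.175 kHz, folds to fs − 21.05 kHz = 7.3 kHz.
Distinct values: {3.85 kHz, 7.3 kHz, 8.1 kHz, 12.35 kHz}.

3.85 kHz, 7.3 kHz, 8.1 kHz, 12.35 kHz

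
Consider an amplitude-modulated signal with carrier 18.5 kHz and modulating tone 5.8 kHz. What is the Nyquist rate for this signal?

48.6 kHz

AM sidebands sit at fc ± fm = 12.7 kHz and 24.3 kHz.
Highest-frequency component: 24.3 kHz.
Nyquist rate = 2 × 24.3 kHz = 48.6 kHz.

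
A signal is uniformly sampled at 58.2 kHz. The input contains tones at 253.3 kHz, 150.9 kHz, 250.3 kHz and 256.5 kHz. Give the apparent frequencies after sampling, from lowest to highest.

fs/2 = 29.1 kHz.
253.3 kHz mod fs = 20.5 kHz.
20.5 kHz ≤ fs/2 = 29.1 kHz, appears at 20.5 kHz.
150.9 kHz mod fs = 34.5 kHz.
34.5 kHz > fs/2 = 29.1 kHz, folds to fs − 34.5 kHz = 23.7 kHz.
250.3 kHz mod fs = 17.5 kHz.
17.5 kHz ≤ fs/2 = 29.1 kHz, appears at 17.5 kHz.
256.5 kHz mod fs = 23.7 kHz.
23.7 kHz ≤ fs/2 = 29.1 kHz, appears at 23.7 kHz.
Distinct values: {17.5 kHz, 20.5 kHz, 23.7 kHz}.

17.5 kHz, 20.5 kHz, 23.7 kHz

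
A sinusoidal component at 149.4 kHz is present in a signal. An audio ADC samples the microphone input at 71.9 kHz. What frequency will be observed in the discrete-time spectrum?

5.6 kHz

149.4 kHz mod fs = 5.6 kHz.
5.6 kHz ≤ fs/2 = 35.95 kHz, appears at 5.6 kHz.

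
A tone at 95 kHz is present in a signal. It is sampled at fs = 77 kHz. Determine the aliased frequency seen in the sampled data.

18 kHz

95 kHz mod fs = 18 kHz.
18 kHz ≤ fs/2 = 38.5 kHz, appears at 18 kHz.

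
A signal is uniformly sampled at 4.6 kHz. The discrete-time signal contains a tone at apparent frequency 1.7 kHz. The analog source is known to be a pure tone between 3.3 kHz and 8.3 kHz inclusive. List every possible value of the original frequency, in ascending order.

6.3 kHz, 7.5 kHz

Frequencies that alias to 1.7 kHz are k·fs ± 1.7 kHz for integer k ≥ 0.
k=0: 1.7 kHz.
k=1: 2.9 kHz, 6.3 kHz.
k=2: 7.5 kHz, 10.9 kHz.
k=3: 12.1 kHz, 15.5 kHz.
Within [3.3 kHz, 8.3 kHz]: 6.3 kHz, 7.5 kHz.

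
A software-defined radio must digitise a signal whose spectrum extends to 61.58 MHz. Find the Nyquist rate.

123.16 MHz

Nyquist rate = 2 × 61.58 MHz = 123.16 MHz.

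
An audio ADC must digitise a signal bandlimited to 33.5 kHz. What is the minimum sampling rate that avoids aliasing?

67 kHz

Nyquist rate = 2 × 33.5 kHz = 67 kHz.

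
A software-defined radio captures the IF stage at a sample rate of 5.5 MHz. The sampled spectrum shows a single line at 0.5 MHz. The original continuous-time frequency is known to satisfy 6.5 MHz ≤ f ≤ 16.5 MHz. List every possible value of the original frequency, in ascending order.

10.5 MHz, 11.5 MHz, 16 MHz

Frequencies that alias to 0.5 MHz are k·fs ± 0.5 MHz for integer k ≥ 0.
k=0: 0.5 MHz.
k=1: 5 MHz, 6 MHz.
k=2: 10.5 MHz, 11.5 MHz.
k=3: 16 MHz, 17 MHz.
k=4: 21.5 MHz, 22.5 MHz.
Within [6.5 MHz, 16.5 MHz]: 10.5 MHz, 11.5 MHz, 16 MHz.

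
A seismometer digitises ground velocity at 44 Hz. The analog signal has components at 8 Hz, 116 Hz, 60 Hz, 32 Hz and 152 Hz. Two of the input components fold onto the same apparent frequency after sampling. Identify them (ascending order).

60 Hz, 116 Hz

fs/2 = 22 Hz.
8 Hz ≤ fs/2 = 22 Hz, passes unchanged.
116 Hz mod fs = 28 Hz.
28 Hz > fs/2 = 22 Hz, folds to fs − 28 Hz = 16 Hz.
60 Hz mod fs = 16 Hz.
16 Hz ≤ fs/2 = 22 Hz, appears at 16 Hz.
32 Hz > fs/2 = 22 Hz, folds to fs − 32 Hz = 12 Hz.
152 Hz mod fs = 20 Hz.
20 Hz ≤ fs/2 = 22 Hz, appears at 20 Hz.
60 Hz and 116 Hz both map to 16 Hz.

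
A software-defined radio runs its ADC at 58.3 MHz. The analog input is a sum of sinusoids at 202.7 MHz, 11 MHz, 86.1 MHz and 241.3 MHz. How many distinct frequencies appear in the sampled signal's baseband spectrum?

3

fs/2 = 29.15 MHz.
202.7 MHz mod fs = 27.8 MHz.
27.8 MHz ≤ fs/2 = 29.15 MHz, appears at 27.8 MHz.
11 MHz ≤ fs/2 = 29.15 MHz, passes unchanged.
86.1 MHz mod fs = 27.8 MHz.
27.8 MHz ≤ fs/2 = 29.15 MHz, appears at 27.8 MHz.
241.3 MHz mod fs = 8.1 MHz.
8.1 MHz ≤ fs/2 = 29.15 MHz, appears at 8.1 MHz.
Distinct values: {8.1 MHz, 11 MHz, 27.8 MHz} → 3.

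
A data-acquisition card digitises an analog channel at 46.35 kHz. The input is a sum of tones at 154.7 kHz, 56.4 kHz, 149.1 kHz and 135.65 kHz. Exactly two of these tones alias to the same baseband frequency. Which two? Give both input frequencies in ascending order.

56.4 kHz, 149.1 kHz

fs/2 = 23.175 kHz.
154.7 kHz mod fs = 15.65 kHz.
15.65 kHz ≤ fs/2 = 23.175 kHz, appears at 15.65 kHz.
56.4 kHz mod fs = 10.05 kHz.
10.05 kHz ≤ fs/2 = 23.175 kHz, appears at 10.05 kHz.
149.1 kHz mod fs = 10.05 kHz.
10.05 kHz ≤ fs/2 = 23.175 kHz, appears at 10.05 kHz.
135.65 kHz mod fs = 42.95 kHz.
42.95 kHz > fs/2 = 23.175 kHz, folds to fs − 42.95 kHz = 3.4 kHz.
56.4 kHz and 149.1 kHz both map to 10.05 kHz.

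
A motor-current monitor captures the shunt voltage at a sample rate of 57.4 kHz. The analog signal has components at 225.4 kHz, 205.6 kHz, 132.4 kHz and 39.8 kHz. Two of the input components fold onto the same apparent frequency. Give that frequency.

17.6 kHz

fs/2 = 28.7 kHz.
225.4 kHz mod fs = 53.2 kHz.
53.2 kHz > fs/2 = 28.7 kHz, folds to fs − 53.2 kHz = 4.2 kHz.
205.6 kHz mod fs = 33.4 kHz.
33.4 kHz > fs/2 = 28.7 kHz, folds to fs − 33.4 kHz = 24 kHz.
132.4 kHz mod fs = 17.6 kHz.
17.6 kHz ≤ fs/2 = 28.7 kHz, appears at 17.6 kHz.
39.8 kHz > fs/2 = 28.7 kHz, folds to fs − 39.8 kHz = 17.6 kHz.
39.8 kHz and 132.4 kHz both map to 17.6 kHz.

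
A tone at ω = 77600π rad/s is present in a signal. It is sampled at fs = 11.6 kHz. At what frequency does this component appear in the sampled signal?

ω = 77600π rad/s → f = ω/(2π) = 38800 Hz = 38.8 kHz.
38.8 kHz mod fs = 4 kHz.
4 kHz ≤ fs/2 = 5.8 kHz, appears at 4 kHz.

4 kHz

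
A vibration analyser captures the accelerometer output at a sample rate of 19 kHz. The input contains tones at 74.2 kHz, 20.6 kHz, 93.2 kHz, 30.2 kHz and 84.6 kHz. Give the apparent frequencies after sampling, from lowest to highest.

fs/2 = 9.5 kHz.
74.2 kHz mod fs = 17.2 kHz.
17.2 kHz > fs/2 = 9.5 kHz, folds to fs − 17.2 kHz = 1.8 kHz.
20.6 kHz mod fs = 1.6 kHz.
1.6 kHz ≤ fs/2 = 9.5 kHz, appears at 1.6 kHz.
93.2 kHz mod fs = 17.2 kHz.
17.2 kHz > fs/2 = 9.5 kHz, folds to fs − 17.2 kHz = 1.8 kHz.
30.2 kHz mod fs = 11.2 kHz.
11.2 kHz > fs/2 = 9.5 kHz, folds to fs − 11.2 kHz = 7.8 kHz.
84.6 kHz mod fs = 8.6 kHz.
8.6 kHz ≤ fs/2 = 9.5 kHz, appears at 8.6 kHz.
Distinct values: {1.6 kHz, 1.8 kHz, 7.8 kHz, 8.6 kHz}.

1.6 kHz, 1.8 kHz, 7.8 kHz, 8.6 kHz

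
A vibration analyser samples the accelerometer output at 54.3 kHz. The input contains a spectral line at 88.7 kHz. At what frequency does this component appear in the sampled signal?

19.9 kHz

88.7 kHz mod fs = 34.4 kHz.
34.4 kHz > fs/2 = 27.15 kHz, folds to fs − 34.4 kHz = 19.9 kHz.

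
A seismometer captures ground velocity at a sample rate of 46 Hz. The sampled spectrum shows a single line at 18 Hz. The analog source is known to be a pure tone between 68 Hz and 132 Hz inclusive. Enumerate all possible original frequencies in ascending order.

74 Hz, 110 Hz, 120 Hz

Frequencies that alias to 18 Hz are k·fs ± 18 Hz for integer k ≥ 0.
k=0: 18 Hz.
k=1: 28 Hz, 64 Hz.
k=2: 74 Hz, 110 Hz.
k=3: 120 Hz, 156 Hz.
k=4: 166 Hz, 202 Hz.
Within [68 Hz, 132 Hz]: 74 Hz, 110 Hz, 120 Hz.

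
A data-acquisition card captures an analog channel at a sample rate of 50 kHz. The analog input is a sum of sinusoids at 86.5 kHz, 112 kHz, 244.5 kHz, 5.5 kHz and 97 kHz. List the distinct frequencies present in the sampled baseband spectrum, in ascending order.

3 kHz, 5.5 kHz, 12 kHz, 13.5 kHz

fs/2 = 25 kHz.
86.5 kHz mod fs = 36.5 kHz.
36.5 kHz > fs/2 = 25 kHz, folds to fs − 36.5 kHz = 13.5 kHz.
112 kHz mod fs = 12 kHz.
12 kHz ≤ fs/2 = 25 kHz, appears at 12 kHz.
244.5 kHz mod fs = 44.5 kHz.
44.5 kHz > fs/2 = 25 kHz, folds to fs − 44.5 kHz = 5.5 kHz.
5.5 kHz ≤ fs/2 = 25 kHz, passes unchanged.
97 kHz mod fs = 47 kHz.
47 kHz > fs/2 = 25 kHz, folds to fs − 47 kHz = 3 kHz.
Distinct values: {3 kHz, 5.5 kHz, 12 kHz, 13.5 kHz}.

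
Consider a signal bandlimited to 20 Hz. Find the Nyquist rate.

Nyquist rate = 2 × 20 Hz = 40 Hz.

40 Hz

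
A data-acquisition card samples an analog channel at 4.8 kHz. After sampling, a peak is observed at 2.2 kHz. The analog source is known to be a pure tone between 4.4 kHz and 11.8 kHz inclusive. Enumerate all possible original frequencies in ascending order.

Frequencies that alias to 2.2 kHz are k·fs ± 2.2 kHz for integer k ≥ 0.
k=0: 2.2 kHz.
k=1: 2.6 kHz, 7 kHz.
k=2: 7.4 kHz, 11.8 kHz.
k=3: 12.2 kHz, 16.6 kHz.
Within [4.4 kHz, 11.8 kHz]: 7 kHz, 7.4 kHz, 11.8 kHz.

7 kHz, 7.4 kHz, 11.8 kHz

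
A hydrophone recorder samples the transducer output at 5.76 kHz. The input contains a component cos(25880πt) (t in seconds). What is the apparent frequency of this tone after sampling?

1.42 kHz

ω = 25880π rad/s → f = ω/(2π) = 12940 Hz = 12.94 kHz.
12.94 kHz mod fs = 1.42 kHz.
1.42 kHz ≤ fs/2 = 2.88 kHz, appears at 1.42 kHz.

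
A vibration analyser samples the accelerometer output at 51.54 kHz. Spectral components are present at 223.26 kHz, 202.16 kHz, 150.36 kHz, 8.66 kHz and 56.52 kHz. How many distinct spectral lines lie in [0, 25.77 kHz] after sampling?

fs/2 = 25.77 kHz.
223.26 kHz mod fs = 17.1 kHz.
17.1 kHz ≤ fs/2 = 25.77 kHz, appears at 17.1 kHz.
202.16 kHz mod fs = 47.54 kHz.
47.54 kHz > fs/2 = 25.77 kHz, folds to fs − 47.54 kHz = 4 kHz.
150.36 kHz mod fs = 47.28 kHz.
47.28 kHz > fs/2 = 25.77 kHz, folds to fs − 47.28 kHz = 4.26 kHz.
8.66 kHz ≤ fs/2 = 25.77 kHz, passes unchanged.
56.52 kHz mod fs = 4.98 kHz.
4.98 kHz ≤ fs/2 = 25.77 kHz, appears at 4.98 kHz.
Distinct values: {4 kHz, 4.26 kHz, 4.98 kHz, 8.66 kHz, 17.1 kHz} → 5.

5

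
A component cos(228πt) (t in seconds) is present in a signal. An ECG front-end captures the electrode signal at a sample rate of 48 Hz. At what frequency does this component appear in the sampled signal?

18 Hz

ω = 228π rad/s → f = ω/(2π) = 114 Hz.
114 Hz mod fs = 18 Hz.
18 Hz ≤ fs/2 = 24 Hz, appears at 18 Hz.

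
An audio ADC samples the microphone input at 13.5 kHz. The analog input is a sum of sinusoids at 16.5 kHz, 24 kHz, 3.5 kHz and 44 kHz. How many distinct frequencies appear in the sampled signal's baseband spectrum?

2

fs/2 = 6.75 kHz.
16.5 kHz mod fs = 3 kHz.
3 kHz ≤ fs/2 = 6.75 kHz, appears at 3 kHz.
24 kHz mod fs = 10.5 kHz.
10.5 kHz > fs/2 = 6.75 kHz, folds to fs − 10.5 kHz = 3 kHz.
3.5 kHz ≤ fs/2 = 6.75 kHz, passes unchanged.
44 kHz mod fs = 3.5 kHz.
3.5 kHz ≤ fs/2 = 6.75 kHz, appears at 3.5 kHz.
Distinct values: {3 kHz, 3.5 kHz} → 2.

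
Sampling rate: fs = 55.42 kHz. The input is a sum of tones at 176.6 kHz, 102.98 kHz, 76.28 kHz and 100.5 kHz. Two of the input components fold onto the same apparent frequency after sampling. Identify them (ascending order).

100.5 kHz, 176.6 kHz

fs/2 = 27.71 kHz.
176.6 kHz mod fs = 10.34 kHz.
10.34 kHz ≤ fs/2 = 27.71 kHz, appears at 10.34 kHz.
102.98 kHz mod fs = 47.56 kHz.
47.56 kHz > fs/2 = 27.71 kHz, folds to fs − 47.56 kHz = 7.86 kHz.
76.28 kHz mod fs = 20.86 kHz.
20.86 kHz ≤ fs/2 = 27.71 kHz, appears at 20.86 kHz.
100.5 kHz mod fs = 45.08 kHz.
45.08 kHz > fs/2 = 27.71 kHz, folds to fs − 45.08 kHz = 10.34 kHz.
100.5 kHz and 176.6 kHz both map to 10.34 kHz.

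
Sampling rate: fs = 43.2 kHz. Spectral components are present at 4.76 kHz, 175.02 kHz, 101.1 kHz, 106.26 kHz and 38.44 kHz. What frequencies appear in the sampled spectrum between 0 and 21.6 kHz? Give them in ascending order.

fs/2 = 21.6 kHz.
4.76 kHz ≤ fs/2 = 21.6 kHz, passes unchanged.
175.02 kHz mod fs = 2.22 kHz.
2.22 kHz ≤ fs/2 = 21.6 kHz, appears at 2.22 kHz.
101.1 kHz mod fs = 14.7 kHz.
14.7 kHz ≤ fs/2 = 21.6 kHz, appears at 14.7 kHz.
106.26 kHz mod fs = 19.86 kHz.
19.86 kHz ≤ fs/2 = 21.6 kHz, appears at 19.86 kHz.
38.44 kHz > fs/2 = 21.6 kHz, folds to fs − 38.44 kHz = 4.76 kHz.
Distinct values: {2.22 kHz, 4.76 kHz, 14.7 kHz, 19.86 kHz}.

2.22 kHz, 4.76 kHz, 14.7 kHz, 19.86 kHz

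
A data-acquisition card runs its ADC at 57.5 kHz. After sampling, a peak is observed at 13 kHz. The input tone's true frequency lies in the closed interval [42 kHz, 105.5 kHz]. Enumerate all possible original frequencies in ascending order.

Frequencies that alias to 13 kHz are k·fs ± 13 kHz for integer k ≥ 0.
k=0: 13 kHz.
k=1: 44.5 kHz, 70.5 kHz.
k=2: 102 kHz, 128 kHz.
k=3: 159.5 kHz, 185.5 kHz.
Within [42 kHz, 105.5 kHz]: 44.5 kHz, 70.5 kHz, 102 kHz.

44.5 kHz, 70.5 kHz, 102 kHz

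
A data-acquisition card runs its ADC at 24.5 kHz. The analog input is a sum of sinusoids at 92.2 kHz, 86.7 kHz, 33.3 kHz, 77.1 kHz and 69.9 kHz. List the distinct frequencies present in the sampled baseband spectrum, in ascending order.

fs/2 = 12.25 kHz.
92.2 kHz mod fs = 18.7 kHz.
18.7 kHz > fs/2 = 12.25 kHz, folds to fs − 18.7 kHz = 5.8 kHz.
86.7 kHz mod fs = 13.2 kHz.
13.2 kHz > fs/2 = 12.25 kHz, folds to fs − 13.2 kHz = 11.3 kHz.
33.3 kHz mod fs = 8.8 kHz.
8.8 kHz ≤ fs/2 = 12.25 kHz, appears at 8.8 kHz.
77.1 kHz mod fs = 3.6 kHz.
3.6 kHz ≤ fs/2 = 12.25 kHz, appears at 3.6 kHz.
69.9 kHz mod fs = 20.9 kHz.
20.9 kHz > fs/2 = 12.25 kHz, folds to fs − 20.9 kHz = 3.6 kHz.
Distinct values: {3.6 kHz, 5.8 kHz, 8.8 kHz, 11.3 kHz}.

3.6 kHz, 5.8 kHz, 8.8 kHz, 11.3 kHz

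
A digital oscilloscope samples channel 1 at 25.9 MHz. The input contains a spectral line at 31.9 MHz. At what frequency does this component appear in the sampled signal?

6 MHz

31.9 MHz mod fs = 6 MHz.
6 MHz ≤ fs/2 = 12.95 MHz, appears at 6 MHz.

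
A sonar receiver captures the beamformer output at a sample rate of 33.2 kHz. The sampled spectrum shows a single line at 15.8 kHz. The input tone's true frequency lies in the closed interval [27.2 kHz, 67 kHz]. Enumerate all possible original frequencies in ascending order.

Frequencies that alias to 15.8 kHz are k·fs ± 15.8 kHz for integer k ≥ 0.
k=0: 15.8 kHz.
k=1: 17.4 kHz, 49 kHz.
k=2: 50.6 kHz, 82.2 kHz.
k=3: 83.8 kHz, 115.4 kHz.
Within [27.2 kHz, 67 kHz]: 49 kHz, 50.6 kHz.

49 kHz, 50.6 kHz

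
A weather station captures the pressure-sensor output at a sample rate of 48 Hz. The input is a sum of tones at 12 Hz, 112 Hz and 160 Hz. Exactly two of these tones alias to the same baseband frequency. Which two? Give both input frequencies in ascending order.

fs/2 = 24 Hz.
12 Hz ≤ fs/2 = 24 Hz, passes unchanged.
112 Hz mod fs = 16 Hz.
16 Hz ≤ fs/2 = 24 Hz, appears at 16 Hz.
160 Hz mod fs = 16 Hz.
16 Hz ≤ fs/2 = 24 Hz, appears at 16 Hz.
112 Hz and 160 Hz both map to 16 Hz.

112 Hz, 160 Hz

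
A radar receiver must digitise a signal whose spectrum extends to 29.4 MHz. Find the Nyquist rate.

58.8 MHz

Nyquist rate = 2 × 29.4 MHz = 58.8 MHz.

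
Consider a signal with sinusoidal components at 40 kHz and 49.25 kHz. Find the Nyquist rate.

Highest-frequency component: 49.25 kHz.
Nyquist rate = 2 × 49.25 kHz = 98.5 kHz.

98.5 kHz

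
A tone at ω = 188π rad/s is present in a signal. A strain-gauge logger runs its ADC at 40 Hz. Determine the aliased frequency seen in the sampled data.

ω = 188π rad/s → f = ω/(2π) = 94 Hz.
94 Hz mod fs = 14 Hz.
14 Hz ≤ fs/2 = 20 Hz, appears at 14 Hz.

14 Hz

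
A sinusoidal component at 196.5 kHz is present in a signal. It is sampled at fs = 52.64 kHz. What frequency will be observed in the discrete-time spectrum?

14.06 kHz

196.5 kHz mod fs = 38.58 kHz.
38.58 kHz > fs/2 = 26.32 kHz, folds to fs − 38.58 kHz = 14.06 kHz.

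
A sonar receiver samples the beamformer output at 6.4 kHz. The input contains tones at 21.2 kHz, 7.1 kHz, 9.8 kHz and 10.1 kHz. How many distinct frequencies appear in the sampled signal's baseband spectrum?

fs/2 = 3.2 kHz.
21.2 kHz mod fs = 2 kHz.
2 kHz ≤ fs/2 = 3.2 kHz, appears at 2 kHz.
7.1 kHz mod fs = 0.7 kHz.
0.7 kHz ≤ fs/2 = 3.2 kHz, appears at 0.7 kHz.
9.8 kHz mod fs = 3.4 kHz.
3.4 kHz > fs/2 = 3.2 kHz, folds to fs − 3.4 kHz = 3 kHz.
10.1 kHz mod fs = 3.7 kHz.
3.7 kHz > fs/2 = 3.2 kHz, folds to fs − 3.7 kHz = 2.7 kHz.
Distinct values: {0.7 kHz, 2 kHz, 2.7 kHz, 3 kHz} → 4.

4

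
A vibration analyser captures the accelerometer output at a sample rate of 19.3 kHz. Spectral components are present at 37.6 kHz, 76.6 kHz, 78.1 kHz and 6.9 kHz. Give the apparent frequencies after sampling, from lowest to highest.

fs/2 = 9.65 kHz.
37.6 kHz mod fs = 18.3 kHz.
18.3 kHz > fs/2 = 9.65 kHz, folds to fs − 18.3 kHz = 1 kHz.
76.6 kHz mod fs = 18.7 kHz.
18.7 kHz > fs/2 = 9.65 kHz, folds to fs − 18.7 kHz = 0.6 kHz.
78.1 kHz mod fs = 0.9 kHz.
0.9 kHz ≤ fs/2 = 9.65 kHz, appears at 0.9 kHz.
6.9 kHz ≤ fs/2 = 9.65 kHz, passes unchanged.
Distinct values: {0.6 kHz, 0.9 kHz, 1 kHz, 6.9 kHz}.

0.6 kHz, 0.9 kHz, 1 kHz, 6.9 kHz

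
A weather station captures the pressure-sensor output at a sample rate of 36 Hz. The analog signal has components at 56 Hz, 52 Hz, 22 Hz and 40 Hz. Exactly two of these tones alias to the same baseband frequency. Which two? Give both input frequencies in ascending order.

fs/2 = 18 Hz.
56 Hz mod fs = 20 Hz.
20 Hz > fs/2 = 18 Hz, folds to fs − 20 Hz = 16 Hz.
52 Hz mod fs = 16 Hz.
16 Hz ≤ fs/2 = 18 Hz, appears at 16 Hz.
22 Hz > fs/2 = 18 Hz, folds to fs − 22 Hz = 14 Hz.
40 Hz mod fs = 4 Hz.
4 Hz ≤ fs/2 = 18 Hz, appears at 4 Hz.
52 Hz and 56 Hz both map to 16 Hz.

52 Hz, 56 Hz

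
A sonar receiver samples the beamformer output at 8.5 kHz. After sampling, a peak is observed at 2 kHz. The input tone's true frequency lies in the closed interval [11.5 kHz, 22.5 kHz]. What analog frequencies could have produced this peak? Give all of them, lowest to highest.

15 kHz, 19 kHz

Frequencies that alias to 2 kHz are k·fs ± 2 kHz for integer k ≥ 0.
k=0: 2 kHz.
k=1: 6.5 kHz, 10.5 kHz.
k=2: 15 kHz, 19 kHz.
k=3: 23.5 kHz, 27.5 kHz.
Within [11.5 kHz, 22.5 kHz]: 15 kHz, 19 kHz.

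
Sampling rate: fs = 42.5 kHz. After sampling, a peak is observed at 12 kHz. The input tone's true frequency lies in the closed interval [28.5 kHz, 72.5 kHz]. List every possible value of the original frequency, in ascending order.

30.5 kHz, 54.5 kHz

Frequencies that alias to 12 kHz are k·fs ± 12 kHz for integer k ≥ 0.
k=0: 12 kHz.
k=1: 30.5 kHz, 54.5 kHz.
k=2: 73 kHz, 97 kHz.
Within [28.5 kHz, 72.5 kHz]: 30.5 kHz, 54.5 kHz.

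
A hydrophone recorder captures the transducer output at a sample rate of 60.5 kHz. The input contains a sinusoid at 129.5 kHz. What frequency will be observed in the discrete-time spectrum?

8.5 kHz

129.5 kHz mod fs = 8.5 kHz.
8.5 kHz ≤ fs/2 = 30.25 kHz, appears at 8.5 kHz.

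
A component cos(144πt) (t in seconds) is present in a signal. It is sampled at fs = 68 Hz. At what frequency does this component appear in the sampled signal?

ω = 144π rad/s → f = ω/(2π) = 72 Hz.
72 Hz mod fs = 4 Hz.
4 Hz ≤ fs/2 = 34 Hz, appears at 4 Hz.

4 Hz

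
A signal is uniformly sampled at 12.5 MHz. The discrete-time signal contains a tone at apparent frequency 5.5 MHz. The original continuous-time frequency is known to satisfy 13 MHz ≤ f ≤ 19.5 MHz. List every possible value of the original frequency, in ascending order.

Frequencies that alias to 5.5 MHz are k·fs ± 5.5 MHz for integer k ≥ 0.
k=0: 5.5 MHz.
k=1: 7 MHz, 18 MHz.
k=2: 19.5 MHz, 30.5 MHz.
k=3: 32 MHz, 43 MHz.
Within [13 MHz, 19.5 MHz]: 18 MHz, 19.5 MHz.

18 MHz, 19.5 MHz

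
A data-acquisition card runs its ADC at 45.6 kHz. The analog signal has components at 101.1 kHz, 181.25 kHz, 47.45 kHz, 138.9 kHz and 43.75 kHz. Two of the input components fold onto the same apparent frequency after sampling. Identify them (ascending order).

fs/2 = 22.8 kHz.
101.1 kHz mod fs = 9.9 kHz.
9.9 kHz ≤ fs/2 = 22.8 kHz, appears at 9.9 kHz.
181.25 kHz mod fs = 44.45 kHz.
44.45 kHz > fs/2 = 22.8 kHz, folds to fs − 44.45 kHz = 1.15 kHz.
47.45 kHz mod fs = 1.85 kHz.
1.85 kHz ≤ fs/2 = 22.8 kHz, appears at 1.85 kHz.
138.9 kHz mod fs = 2.1 kHz.
2.1 kHz ≤ fs/2 = 22.8 kHz, appears at 2.1 kHz.
43.75 kHz > fs/2 = 22.8 kHz, folds to fs − 43.75 kHz = 1.85 kHz.
43.75 kHz and 47.45 kHz both map to 1.85 kHz.

43.75 kHz, 47.45 kHz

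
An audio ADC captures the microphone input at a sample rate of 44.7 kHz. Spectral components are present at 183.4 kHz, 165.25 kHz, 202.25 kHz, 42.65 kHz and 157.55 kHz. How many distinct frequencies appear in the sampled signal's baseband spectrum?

fs/2 = 22.35 kHz.
183.4 kHz mod fs = 4.6 kHz.
4.6 kHz ≤ fs/2 = 22.35 kHz, appears at 4.6 kHz.
165.25 kHz mod fs = 31.15 kHz.
31.15 kHz > fs/2 = 22.35 kHz, folds to fs − 31.15 kHz = 13.55 kHz.
202.25 kHz mod fs = 23.45 kHz.
23.45 kHz > fs/2 = 22.35 kHz, folds to fs − 23.45 kHz = 21.25 kHz.
42.65 kHz > fs/2 = 22.35 kHz, folds to fs − 42.65 kHz = 2.05 kHz.
157.55 kHz mod fs = 23.45 kHz.
23.45 kHz > fs/2 = 22.35 kHz, folds to fs − 23.45 kHz = 21.25 kHz.
Distinct values: {2.05 kHz, 4.6 kHz, 13.55 kHz, 21.25 kHz} → 4.

4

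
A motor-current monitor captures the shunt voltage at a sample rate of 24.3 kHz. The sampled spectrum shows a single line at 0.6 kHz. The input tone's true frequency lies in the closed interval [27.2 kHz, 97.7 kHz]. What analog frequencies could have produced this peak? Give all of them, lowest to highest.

48 kHz, 49.2 kHz, 72.3 kHz, 73.5 kHz, 96.6 kHz

Frequencies that alias to 0.6 kHz are k·fs ± 0.6 kHz for integer k ≥ 0.
k=0: 0.6 kHz.
k=1: 23.7 kHz, 24.9 kHz.
k=2: 48 kHz, 49.2 kHz.
k=3: 72.3 kHz, 73.5 kHz.
k=4: 96.6 kHz, 97.8 kHz.
k=5: 120.9 kHz, 122.1 kHz.
Within [27.2 kHz, 97.7 kHz]: 48 kHz, 49.2 kHz, 72.3 kHz, 73.5 kHz, 96.6 kHz.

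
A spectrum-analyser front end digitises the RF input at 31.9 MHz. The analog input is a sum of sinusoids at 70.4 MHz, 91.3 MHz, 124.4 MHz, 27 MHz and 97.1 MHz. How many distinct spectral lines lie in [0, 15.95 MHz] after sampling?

5

fs/2 = 15.95 MHz.
70.4 MHz mod fs = 6.6 MHz.
6.6 MHz ≤ fs/2 = 15.95 MHz, appears at 6.6 MHz.
91.3 MHz mod fs = 27.5 MHz.
27.5 MHz > fs/2 = 15.95 MHz, folds to fs − 27.5 MHz = 4.4 MHz.
124.4 MHz mod fs = 28.7 MHz.
28.7 MHz > fs/2 = 15.95 MHz, folds to fs − 28.7 MHz = 3.2 MHz.
27 MHz > fs/2 = 15.95 MHz, folds to fs − 27 MHz = 4.9 MHz.
97.1 MHz mod fs = 1.4 MHz.
1.4 MHz ≤ fs/2 = 15.95 MHz, appears at 1.4 MHz.
Distinct values: {1.4 MHz, 3.2 MHz, 4.4 MHz, 4.9 MHz, 6.6 MHz} → 5.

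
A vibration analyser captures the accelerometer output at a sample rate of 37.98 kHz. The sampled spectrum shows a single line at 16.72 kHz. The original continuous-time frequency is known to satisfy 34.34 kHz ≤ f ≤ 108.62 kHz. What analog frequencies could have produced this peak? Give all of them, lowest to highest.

Frequencies that alias to 16.72 kHz are k·fs ± 16.72 kHz for integer k ≥ 0.
k=0: 16.72 kHz.
k=1: 21.26 kHz, 54.7 kHz.
k=2: 59.24 kHz, 92.68 kHz.
k=3: 97.22 kHz, 130.66 kHz.
k=4: 135.2 kHz, 168.64 kHz.
Within [34.34 kHz, 108.62 kHz]: 54.7 kHz, 59.24 kHz, 92.68 kHz, 97.22 kHz.

54.7 kHz, 59.24 kHz, 92.68 kHz, 97.22 kHz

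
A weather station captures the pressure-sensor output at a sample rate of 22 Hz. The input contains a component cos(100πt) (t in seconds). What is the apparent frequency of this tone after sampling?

ω = 100π rad/s → f = ω/(2π) = 50 Hz.
50 Hz mod fs = 6 Hz.
6 Hz ≤ fs/2 = 11 Hz, appears at 6 Hz.

6 Hz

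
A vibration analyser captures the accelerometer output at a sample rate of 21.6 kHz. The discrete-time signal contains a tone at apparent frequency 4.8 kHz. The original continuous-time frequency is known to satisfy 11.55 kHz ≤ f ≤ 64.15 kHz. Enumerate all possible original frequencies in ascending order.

Frequencies that alias to 4.8 kHz are k·fs ± 4.8 kHz for integer k ≥ 0.
k=0: 4.8 kHz.
k=1: 16.8 kHz, 26.4 kHz.
k=2: 38.4 kHz, 48 kHz.
k=3: 60 kHz, 69.6 kHz.
k=4: 81.6 kHz, 91.2 kHz.
Within [11.55 kHz, 64.15 kHz]: 16.8 kHz, 26.4 kHz, 38.4 kHz, 48 kHz, 60 kHz.

16.8 kHz, 26.4 kHz, 38.4 kHz, 48 kHz, 60 kHz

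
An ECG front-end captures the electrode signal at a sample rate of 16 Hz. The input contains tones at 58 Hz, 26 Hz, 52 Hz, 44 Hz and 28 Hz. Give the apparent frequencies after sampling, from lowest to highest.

fs/2 = 8 Hz.
58 Hz mod fs = 10 Hz.
10 Hz > fs/2 = 8 Hz, folds to fs − 10 Hz = 6 Hz.
26 Hz mod fs = 10 Hz.
10 Hz > fs/2 = 8 Hz, folds to fs − 10 Hz = 6 Hz.
52 Hz mod fs = 4 Hz.
4 Hz ≤ fs/2 = 8 Hz, appears at 4 Hz.
44 Hz mod fs = 12 Hz.
12 Hz > fs/2 = 8 Hz, folds to fs − 12 Hz = 4 Hz.
28 Hz mod fs = 12 Hz.
12 Hz > fs/2 = 8 Hz, folds to fs − 12 Hz = 4 Hz.
Distinct values: {4 Hz, 6 Hz}.

4 Hz, 6 Hz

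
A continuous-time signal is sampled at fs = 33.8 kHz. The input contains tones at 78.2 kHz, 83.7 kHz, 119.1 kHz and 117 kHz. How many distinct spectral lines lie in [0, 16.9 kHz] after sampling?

3

fs/2 = 16.9 kHz.
78.2 kHz mod fs = 10.6 kHz.
10.6 kHz ≤ fs/2 = 16.9 kHz, appears at 10.6 kHz.
83.7 kHz mod fs = 16.1 kHz.
16.1 kHz ≤ fs/2 = 16.9 kHz, appears at 16.1 kHz.
119.1 kHz mod fs = 17.7 kHz.
17.7 kHz > fs/2 = 16.9 kHz, folds to fs − 17.7 kHz = 16.1 kHz.
117 kHz mod fs = 15.6 kHz.
15.6 kHz ≤ fs/2 = 16.9 kHz, appears at 15.6 kHz.
Distinct values: {10.6 kHz, 15.6 kHz, 16.1 kHz} → 3.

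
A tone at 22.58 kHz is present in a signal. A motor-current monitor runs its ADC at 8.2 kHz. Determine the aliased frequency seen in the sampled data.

22.58 kHz mod fs = 6.18 kHz.
6.18 kHz > fs/2 = 4.1 kHz, folds to fs − 6.18 kHz = 2.02 kHz.

2.02 kHz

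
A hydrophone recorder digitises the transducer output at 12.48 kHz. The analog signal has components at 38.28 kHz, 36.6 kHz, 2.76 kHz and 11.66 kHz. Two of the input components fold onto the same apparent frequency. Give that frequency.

fs/2 = 6.24 kHz.
38.28 kHz mod fs = 0.84 kHz.
0.84 kHz ≤ fs/2 = 6.24 kHz, appears at 0.84 kHz.
36.6 kHz mod fs = 11.64 kHz.
11.64 kHz > fs/2 = 6.24 kHz, folds to fs − 11.64 kHz = 0.84 kHz.
2.76 kHz ≤ fs/2 = 6.24 kHz, passes unchanged.
11.66 kHz > fs/2 = 6.24 kHz, folds to fs − 11.66 kHz = 0.82 kHz.
36.6 kHz and 38.28 kHz both map to 0.84 kHz.

0.84 kHz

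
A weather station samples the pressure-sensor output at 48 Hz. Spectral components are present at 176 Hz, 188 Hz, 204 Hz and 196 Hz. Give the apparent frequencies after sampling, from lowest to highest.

4 Hz, 12 Hz, 16 Hz

fs/2 = 24 Hz.
176 Hz mod fs = 32 Hz.
32 Hz > fs/2 = 24 Hz, folds to fs − 32 Hz = 16 Hz.
188 Hz mod fs = 44 Hz.
44 Hz > fs/2 = 24 Hz, folds to fs − 44 Hz = 4 Hz.
204 Hz mod fs = 12 Hz.
12 Hz ≤ fs/2 = 24 Hz, appears at 12 Hz.
196 Hz mod fs = 4 Hz.
4 Hz ≤ fs/2 = 24 Hz, appears at 4 Hz.
Distinct values: {4 Hz, 12 Hz, 16 Hz}.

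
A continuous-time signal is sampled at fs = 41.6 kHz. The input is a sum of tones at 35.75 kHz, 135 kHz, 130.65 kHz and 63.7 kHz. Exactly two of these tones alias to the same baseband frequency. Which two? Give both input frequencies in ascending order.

fs/2 = 20.8 kHz.
35.75 kHz > fs/2 = 20.8 kHz, folds to fs − 35.75 kHz = 5.85 kHz.
135 kHz mod fs = 10.2 kHz.
10.2 kHz ≤ fs/2 = 20.8 kHz, appears at 10.2 kHz.
130.65 kHz mod fs = 5.85 kHz.
5.85 kHz ≤ fs/2 = 20.8 kHz, appears at 5.85 kHz.
63.7 kHz mod fs = 22.1 kHz.
22.1 kHz > fs/2 = 20.8 kHz, folds to fs − 22.1 kHz = 19.5 kHz.
35.75 kHz and 130.65 kHz both map to 5.85 kHz.

35.75 kHz, 130.65 kHz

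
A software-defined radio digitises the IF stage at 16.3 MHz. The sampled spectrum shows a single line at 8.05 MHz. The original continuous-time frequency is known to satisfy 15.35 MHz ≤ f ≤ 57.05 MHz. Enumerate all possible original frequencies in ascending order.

24.35 MHz, 24.55 MHz, 40.65 MHz, 40.85 MHz, 56.95 MHz

Frequencies that alias to 8.05 MHz are k·fs ± 8.05 MHz for integer k ≥ 0.
k=0: 8.05 MHz.
k=1: 8.25 MHz, 24.35 MHz.
k=2: 24.55 MHz, 40.65 MHz.
k=3: 40.85 MHz, 56.95 MHz.
k=4: 57.15 MHz, 73.25 MHz.
Within [15.35 MHz, 57.05 MHz]: 24.35 MHz, 24.55 MHz, 40.65 MHz, 40.85 MHz, 56.95 MHz.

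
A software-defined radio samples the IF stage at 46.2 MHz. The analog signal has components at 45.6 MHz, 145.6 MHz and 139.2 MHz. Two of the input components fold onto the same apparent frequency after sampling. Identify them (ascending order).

fs/2 = 23.1 MHz.
45.6 MHz > fs/2 = 23.1 MHz, folds to fs − 45.6 MHz = 0.6 MHz.
145.6 MHz mod fs = 7 MHz.
7 MHz ≤ fs/2 = 23.1 MHz, appears at 7 MHz.
139.2 MHz mod fs = 0.6 MHz.
0.6 MHz ≤ fs/2 = 23.1 MHz, appears at 0.6 MHz.
45.6 MHz and 139.2 MHz both map to 0.6 MHz.

45.6 MHz, 139.2 MHz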